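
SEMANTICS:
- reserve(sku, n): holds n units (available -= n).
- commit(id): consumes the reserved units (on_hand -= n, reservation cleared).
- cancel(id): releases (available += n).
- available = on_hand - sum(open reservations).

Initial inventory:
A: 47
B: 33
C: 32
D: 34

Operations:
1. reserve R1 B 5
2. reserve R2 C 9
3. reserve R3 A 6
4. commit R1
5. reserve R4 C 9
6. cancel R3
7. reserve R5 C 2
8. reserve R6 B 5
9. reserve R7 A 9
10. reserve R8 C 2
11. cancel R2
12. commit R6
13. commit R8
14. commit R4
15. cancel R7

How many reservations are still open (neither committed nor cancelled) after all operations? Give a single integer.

Step 1: reserve R1 B 5 -> on_hand[A=47 B=33 C=32 D=34] avail[A=47 B=28 C=32 D=34] open={R1}
Step 2: reserve R2 C 9 -> on_hand[A=47 B=33 C=32 D=34] avail[A=47 B=28 C=23 D=34] open={R1,R2}
Step 3: reserve R3 A 6 -> on_hand[A=47 B=33 C=32 D=34] avail[A=41 B=28 C=23 D=34] open={R1,R2,R3}
Step 4: commit R1 -> on_hand[A=47 B=28 C=32 D=34] avail[A=41 B=28 C=23 D=34] open={R2,R3}
Step 5: reserve R4 C 9 -> on_hand[A=47 B=28 C=32 D=34] avail[A=41 B=28 C=14 D=34] open={R2,R3,R4}
Step 6: cancel R3 -> on_hand[A=47 B=28 C=32 D=34] avail[A=47 B=28 C=14 D=34] open={R2,R4}
Step 7: reserve R5 C 2 -> on_hand[A=47 B=28 C=32 D=34] avail[A=47 B=28 C=12 D=34] open={R2,R4,R5}
Step 8: reserve R6 B 5 -> on_hand[A=47 B=28 C=32 D=34] avail[A=47 B=23 C=12 D=34] open={R2,R4,R5,R6}
Step 9: reserve R7 A 9 -> on_hand[A=47 B=28 C=32 D=34] avail[A=38 B=23 C=12 D=34] open={R2,R4,R5,R6,R7}
Step 10: reserve R8 C 2 -> on_hand[A=47 B=28 C=32 D=34] avail[A=38 B=23 C=10 D=34] open={R2,R4,R5,R6,R7,R8}
Step 11: cancel R2 -> on_hand[A=47 B=28 C=32 D=34] avail[A=38 B=23 C=19 D=34] open={R4,R5,R6,R7,R8}
Step 12: commit R6 -> on_hand[A=47 B=23 C=32 D=34] avail[A=38 B=23 C=19 D=34] open={R4,R5,R7,R8}
Step 13: commit R8 -> on_hand[A=47 B=23 C=30 D=34] avail[A=38 B=23 C=19 D=34] open={R4,R5,R7}
Step 14: commit R4 -> on_hand[A=47 B=23 C=21 D=34] avail[A=38 B=23 C=19 D=34] open={R5,R7}
Step 15: cancel R7 -> on_hand[A=47 B=23 C=21 D=34] avail[A=47 B=23 C=19 D=34] open={R5}
Open reservations: ['R5'] -> 1

Answer: 1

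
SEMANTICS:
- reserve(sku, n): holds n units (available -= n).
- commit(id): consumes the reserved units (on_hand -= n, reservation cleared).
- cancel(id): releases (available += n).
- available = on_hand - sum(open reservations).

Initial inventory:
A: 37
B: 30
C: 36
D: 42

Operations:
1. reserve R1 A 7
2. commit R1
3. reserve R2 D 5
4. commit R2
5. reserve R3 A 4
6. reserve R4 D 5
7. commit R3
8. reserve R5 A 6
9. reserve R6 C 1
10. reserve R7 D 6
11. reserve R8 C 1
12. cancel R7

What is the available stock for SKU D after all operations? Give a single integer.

Answer: 32

Derivation:
Step 1: reserve R1 A 7 -> on_hand[A=37 B=30 C=36 D=42] avail[A=30 B=30 C=36 D=42] open={R1}
Step 2: commit R1 -> on_hand[A=30 B=30 C=36 D=42] avail[A=30 B=30 C=36 D=42] open={}
Step 3: reserve R2 D 5 -> on_hand[A=30 B=30 C=36 D=42] avail[A=30 B=30 C=36 D=37] open={R2}
Step 4: commit R2 -> on_hand[A=30 B=30 C=36 D=37] avail[A=30 B=30 C=36 D=37] open={}
Step 5: reserve R3 A 4 -> on_hand[A=30 B=30 C=36 D=37] avail[A=26 B=30 C=36 D=37] open={R3}
Step 6: reserve R4 D 5 -> on_hand[A=30 B=30 C=36 D=37] avail[A=26 B=30 C=36 D=32] open={R3,R4}
Step 7: commit R3 -> on_hand[A=26 B=30 C=36 D=37] avail[A=26 B=30 C=36 D=32] open={R4}
Step 8: reserve R5 A 6 -> on_hand[A=26 B=30 C=36 D=37] avail[A=20 B=30 C=36 D=32] open={R4,R5}
Step 9: reserve R6 C 1 -> on_hand[A=26 B=30 C=36 D=37] avail[A=20 B=30 C=35 D=32] open={R4,R5,R6}
Step 10: reserve R7 D 6 -> on_hand[A=26 B=30 C=36 D=37] avail[A=20 B=30 C=35 D=26] open={R4,R5,R6,R7}
Step 11: reserve R8 C 1 -> on_hand[A=26 B=30 C=36 D=37] avail[A=20 B=30 C=34 D=26] open={R4,R5,R6,R7,R8}
Step 12: cancel R7 -> on_hand[A=26 B=30 C=36 D=37] avail[A=20 B=30 C=34 D=32] open={R4,R5,R6,R8}
Final available[D] = 32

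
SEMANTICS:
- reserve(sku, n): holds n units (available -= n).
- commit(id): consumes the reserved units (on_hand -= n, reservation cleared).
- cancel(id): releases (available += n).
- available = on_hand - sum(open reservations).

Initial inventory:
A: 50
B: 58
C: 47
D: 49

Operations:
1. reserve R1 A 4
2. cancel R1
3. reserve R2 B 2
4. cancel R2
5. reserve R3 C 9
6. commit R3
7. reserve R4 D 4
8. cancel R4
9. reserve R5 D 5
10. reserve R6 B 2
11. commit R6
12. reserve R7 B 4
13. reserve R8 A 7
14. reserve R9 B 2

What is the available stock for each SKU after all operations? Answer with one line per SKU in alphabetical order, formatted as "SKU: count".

Answer: A: 43
B: 50
C: 38
D: 44

Derivation:
Step 1: reserve R1 A 4 -> on_hand[A=50 B=58 C=47 D=49] avail[A=46 B=58 C=47 D=49] open={R1}
Step 2: cancel R1 -> on_hand[A=50 B=58 C=47 D=49] avail[A=50 B=58 C=47 D=49] open={}
Step 3: reserve R2 B 2 -> on_hand[A=50 B=58 C=47 D=49] avail[A=50 B=56 C=47 D=49] open={R2}
Step 4: cancel R2 -> on_hand[A=50 B=58 C=47 D=49] avail[A=50 B=58 C=47 D=49] open={}
Step 5: reserve R3 C 9 -> on_hand[A=50 B=58 C=47 D=49] avail[A=50 B=58 C=38 D=49] open={R3}
Step 6: commit R3 -> on_hand[A=50 B=58 C=38 D=49] avail[A=50 B=58 C=38 D=49] open={}
Step 7: reserve R4 D 4 -> on_hand[A=50 B=58 C=38 D=49] avail[A=50 B=58 C=38 D=45] open={R4}
Step 8: cancel R4 -> on_hand[A=50 B=58 C=38 D=49] avail[A=50 B=58 C=38 D=49] open={}
Step 9: reserve R5 D 5 -> on_hand[A=50 B=58 C=38 D=49] avail[A=50 B=58 C=38 D=44] open={R5}
Step 10: reserve R6 B 2 -> on_hand[A=50 B=58 C=38 D=49] avail[A=50 B=56 C=38 D=44] open={R5,R6}
Step 11: commit R6 -> on_hand[A=50 B=56 C=38 D=49] avail[A=50 B=56 C=38 D=44] open={R5}
Step 12: reserve R7 B 4 -> on_hand[A=50 B=56 C=38 D=49] avail[A=50 B=52 C=38 D=44] open={R5,R7}
Step 13: reserve R8 A 7 -> on_hand[A=50 B=56 C=38 D=49] avail[A=43 B=52 C=38 D=44] open={R5,R7,R8}
Step 14: reserve R9 B 2 -> on_hand[A=50 B=56 C=38 D=49] avail[A=43 B=50 C=38 D=44] open={R5,R7,R8,R9}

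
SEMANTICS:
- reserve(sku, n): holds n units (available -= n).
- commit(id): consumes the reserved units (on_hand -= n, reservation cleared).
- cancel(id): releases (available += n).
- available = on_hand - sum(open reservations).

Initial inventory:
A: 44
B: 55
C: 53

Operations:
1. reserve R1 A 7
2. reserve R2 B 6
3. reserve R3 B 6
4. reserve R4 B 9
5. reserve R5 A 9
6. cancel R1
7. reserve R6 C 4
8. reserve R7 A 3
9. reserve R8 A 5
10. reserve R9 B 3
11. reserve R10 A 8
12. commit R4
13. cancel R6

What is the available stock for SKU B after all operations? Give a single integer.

Step 1: reserve R1 A 7 -> on_hand[A=44 B=55 C=53] avail[A=37 B=55 C=53] open={R1}
Step 2: reserve R2 B 6 -> on_hand[A=44 B=55 C=53] avail[A=37 B=49 C=53] open={R1,R2}
Step 3: reserve R3 B 6 -> on_hand[A=44 B=55 C=53] avail[A=37 B=43 C=53] open={R1,R2,R3}
Step 4: reserve R4 B 9 -> on_hand[A=44 B=55 C=53] avail[A=37 B=34 C=53] open={R1,R2,R3,R4}
Step 5: reserve R5 A 9 -> on_hand[A=44 B=55 C=53] avail[A=28 B=34 C=53] open={R1,R2,R3,R4,R5}
Step 6: cancel R1 -> on_hand[A=44 B=55 C=53] avail[A=35 B=34 C=53] open={R2,R3,R4,R5}
Step 7: reserve R6 C 4 -> on_hand[A=44 B=55 C=53] avail[A=35 B=34 C=49] open={R2,R3,R4,R5,R6}
Step 8: reserve R7 A 3 -> on_hand[A=44 B=55 C=53] avail[A=32 B=34 C=49] open={R2,R3,R4,R5,R6,R7}
Step 9: reserve R8 A 5 -> on_hand[A=44 B=55 C=53] avail[A=27 B=34 C=49] open={R2,R3,R4,R5,R6,R7,R8}
Step 10: reserve R9 B 3 -> on_hand[A=44 B=55 C=53] avail[A=27 B=31 C=49] open={R2,R3,R4,R5,R6,R7,R8,R9}
Step 11: reserve R10 A 8 -> on_hand[A=44 B=55 C=53] avail[A=19 B=31 C=49] open={R10,R2,R3,R4,R5,R6,R7,R8,R9}
Step 12: commit R4 -> on_hand[A=44 B=46 C=53] avail[A=19 B=31 C=49] open={R10,R2,R3,R5,R6,R7,R8,R9}
Step 13: cancel R6 -> on_hand[A=44 B=46 C=53] avail[A=19 B=31 C=53] open={R10,R2,R3,R5,R7,R8,R9}
Final available[B] = 31

Answer: 31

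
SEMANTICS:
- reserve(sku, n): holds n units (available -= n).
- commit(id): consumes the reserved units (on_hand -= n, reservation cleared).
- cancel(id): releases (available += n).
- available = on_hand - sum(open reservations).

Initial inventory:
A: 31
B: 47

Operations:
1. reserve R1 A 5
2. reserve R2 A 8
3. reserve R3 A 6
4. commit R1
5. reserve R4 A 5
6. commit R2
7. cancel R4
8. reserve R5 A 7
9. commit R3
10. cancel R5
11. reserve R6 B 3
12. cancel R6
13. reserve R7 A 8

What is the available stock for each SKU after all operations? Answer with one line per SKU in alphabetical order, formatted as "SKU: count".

Answer: A: 4
B: 47

Derivation:
Step 1: reserve R1 A 5 -> on_hand[A=31 B=47] avail[A=26 B=47] open={R1}
Step 2: reserve R2 A 8 -> on_hand[A=31 B=47] avail[A=18 B=47] open={R1,R2}
Step 3: reserve R3 A 6 -> on_hand[A=31 B=47] avail[A=12 B=47] open={R1,R2,R3}
Step 4: commit R1 -> on_hand[A=26 B=47] avail[A=12 B=47] open={R2,R3}
Step 5: reserve R4 A 5 -> on_hand[A=26 B=47] avail[A=7 B=47] open={R2,R3,R4}
Step 6: commit R2 -> on_hand[A=18 B=47] avail[A=7 B=47] open={R3,R4}
Step 7: cancel R4 -> on_hand[A=18 B=47] avail[A=12 B=47] open={R3}
Step 8: reserve R5 A 7 -> on_hand[A=18 B=47] avail[A=5 B=47] open={R3,R5}
Step 9: commit R3 -> on_hand[A=12 B=47] avail[A=5 B=47] open={R5}
Step 10: cancel R5 -> on_hand[A=12 B=47] avail[A=12 B=47] open={}
Step 11: reserve R6 B 3 -> on_hand[A=12 B=47] avail[A=12 B=44] open={R6}
Step 12: cancel R6 -> on_hand[A=12 B=47] avail[A=12 B=47] open={}
Step 13: reserve R7 A 8 -> on_hand[A=12 B=47] avail[A=4 B=47] open={R7}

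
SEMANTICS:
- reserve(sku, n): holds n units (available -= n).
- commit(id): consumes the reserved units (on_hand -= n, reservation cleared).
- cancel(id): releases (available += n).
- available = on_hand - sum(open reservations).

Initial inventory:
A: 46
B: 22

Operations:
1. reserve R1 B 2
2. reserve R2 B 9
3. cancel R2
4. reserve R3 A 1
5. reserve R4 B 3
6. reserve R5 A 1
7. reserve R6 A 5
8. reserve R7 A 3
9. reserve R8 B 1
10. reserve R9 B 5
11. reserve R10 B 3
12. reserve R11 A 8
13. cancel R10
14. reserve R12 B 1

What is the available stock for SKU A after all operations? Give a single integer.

Answer: 28

Derivation:
Step 1: reserve R1 B 2 -> on_hand[A=46 B=22] avail[A=46 B=20] open={R1}
Step 2: reserve R2 B 9 -> on_hand[A=46 B=22] avail[A=46 B=11] open={R1,R2}
Step 3: cancel R2 -> on_hand[A=46 B=22] avail[A=46 B=20] open={R1}
Step 4: reserve R3 A 1 -> on_hand[A=46 B=22] avail[A=45 B=20] open={R1,R3}
Step 5: reserve R4 B 3 -> on_hand[A=46 B=22] avail[A=45 B=17] open={R1,R3,R4}
Step 6: reserve R5 A 1 -> on_hand[A=46 B=22] avail[A=44 B=17] open={R1,R3,R4,R5}
Step 7: reserve R6 A 5 -> on_hand[A=46 B=22] avail[A=39 B=17] open={R1,R3,R4,R5,R6}
Step 8: reserve R7 A 3 -> on_hand[A=46 B=22] avail[A=36 B=17] open={R1,R3,R4,R5,R6,R7}
Step 9: reserve R8 B 1 -> on_hand[A=46 B=22] avail[A=36 B=16] open={R1,R3,R4,R5,R6,R7,R8}
Step 10: reserve R9 B 5 -> on_hand[A=46 B=22] avail[A=36 B=11] open={R1,R3,R4,R5,R6,R7,R8,R9}
Step 11: reserve R10 B 3 -> on_hand[A=46 B=22] avail[A=36 B=8] open={R1,R10,R3,R4,R5,R6,R7,R8,R9}
Step 12: reserve R11 A 8 -> on_hand[A=46 B=22] avail[A=28 B=8] open={R1,R10,R11,R3,R4,R5,R6,R7,R8,R9}
Step 13: cancel R10 -> on_hand[A=46 B=22] avail[A=28 B=11] open={R1,R11,R3,R4,R5,R6,R7,R8,R9}
Step 14: reserve R12 B 1 -> on_hand[A=46 B=22] avail[A=28 B=10] open={R1,R11,R12,R3,R4,R5,R6,R7,R8,R9}
Final available[A] = 28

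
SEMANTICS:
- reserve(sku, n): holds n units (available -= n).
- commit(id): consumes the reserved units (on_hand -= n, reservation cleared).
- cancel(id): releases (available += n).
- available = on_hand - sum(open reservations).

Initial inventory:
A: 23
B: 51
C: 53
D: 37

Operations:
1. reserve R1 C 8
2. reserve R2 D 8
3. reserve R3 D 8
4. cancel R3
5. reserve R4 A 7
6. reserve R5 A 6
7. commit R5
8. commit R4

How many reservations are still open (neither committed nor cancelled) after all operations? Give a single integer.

Answer: 2

Derivation:
Step 1: reserve R1 C 8 -> on_hand[A=23 B=51 C=53 D=37] avail[A=23 B=51 C=45 D=37] open={R1}
Step 2: reserve R2 D 8 -> on_hand[A=23 B=51 C=53 D=37] avail[A=23 B=51 C=45 D=29] open={R1,R2}
Step 3: reserve R3 D 8 -> on_hand[A=23 B=51 C=53 D=37] avail[A=23 B=51 C=45 D=21] open={R1,R2,R3}
Step 4: cancel R3 -> on_hand[A=23 B=51 C=53 D=37] avail[A=23 B=51 C=45 D=29] open={R1,R2}
Step 5: reserve R4 A 7 -> on_hand[A=23 B=51 C=53 D=37] avail[A=16 B=51 C=45 D=29] open={R1,R2,R4}
Step 6: reserve R5 A 6 -> on_hand[A=23 B=51 C=53 D=37] avail[A=10 B=51 C=45 D=29] open={R1,R2,R4,R5}
Step 7: commit R5 -> on_hand[A=17 B=51 C=53 D=37] avail[A=10 B=51 C=45 D=29] open={R1,R2,R4}
Step 8: commit R4 -> on_hand[A=10 B=51 C=53 D=37] avail[A=10 B=51 C=45 D=29] open={R1,R2}
Open reservations: ['R1', 'R2'] -> 2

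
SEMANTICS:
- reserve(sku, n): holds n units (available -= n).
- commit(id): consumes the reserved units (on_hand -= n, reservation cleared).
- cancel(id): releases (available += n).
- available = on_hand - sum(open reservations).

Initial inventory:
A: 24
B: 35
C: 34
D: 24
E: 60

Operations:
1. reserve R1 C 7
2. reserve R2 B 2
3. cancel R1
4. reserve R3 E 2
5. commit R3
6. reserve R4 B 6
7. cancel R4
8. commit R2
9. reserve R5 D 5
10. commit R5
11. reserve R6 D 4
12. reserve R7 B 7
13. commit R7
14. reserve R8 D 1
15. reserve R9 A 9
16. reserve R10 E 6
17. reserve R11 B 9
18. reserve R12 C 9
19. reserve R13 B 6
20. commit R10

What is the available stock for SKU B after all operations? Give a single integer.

Step 1: reserve R1 C 7 -> on_hand[A=24 B=35 C=34 D=24 E=60] avail[A=24 B=35 C=27 D=24 E=60] open={R1}
Step 2: reserve R2 B 2 -> on_hand[A=24 B=35 C=34 D=24 E=60] avail[A=24 B=33 C=27 D=24 E=60] open={R1,R2}
Step 3: cancel R1 -> on_hand[A=24 B=35 C=34 D=24 E=60] avail[A=24 B=33 C=34 D=24 E=60] open={R2}
Step 4: reserve R3 E 2 -> on_hand[A=24 B=35 C=34 D=24 E=60] avail[A=24 B=33 C=34 D=24 E=58] open={R2,R3}
Step 5: commit R3 -> on_hand[A=24 B=35 C=34 D=24 E=58] avail[A=24 B=33 C=34 D=24 E=58] open={R2}
Step 6: reserve R4 B 6 -> on_hand[A=24 B=35 C=34 D=24 E=58] avail[A=24 B=27 C=34 D=24 E=58] open={R2,R4}
Step 7: cancel R4 -> on_hand[A=24 B=35 C=34 D=24 E=58] avail[A=24 B=33 C=34 D=24 E=58] open={R2}
Step 8: commit R2 -> on_hand[A=24 B=33 C=34 D=24 E=58] avail[A=24 B=33 C=34 D=24 E=58] open={}
Step 9: reserve R5 D 5 -> on_hand[A=24 B=33 C=34 D=24 E=58] avail[A=24 B=33 C=34 D=19 E=58] open={R5}
Step 10: commit R5 -> on_hand[A=24 B=33 C=34 D=19 E=58] avail[A=24 B=33 C=34 D=19 E=58] open={}
Step 11: reserve R6 D 4 -> on_hand[A=24 B=33 C=34 D=19 E=58] avail[A=24 B=33 C=34 D=15 E=58] open={R6}
Step 12: reserve R7 B 7 -> on_hand[A=24 B=33 C=34 D=19 E=58] avail[A=24 B=26 C=34 D=15 E=58] open={R6,R7}
Step 13: commit R7 -> on_hand[A=24 B=26 C=34 D=19 E=58] avail[A=24 B=26 C=34 D=15 E=58] open={R6}
Step 14: reserve R8 D 1 -> on_hand[A=24 B=26 C=34 D=19 E=58] avail[A=24 B=26 C=34 D=14 E=58] open={R6,R8}
Step 15: reserve R9 A 9 -> on_hand[A=24 B=26 C=34 D=19 E=58] avail[A=15 B=26 C=34 D=14 E=58] open={R6,R8,R9}
Step 16: reserve R10 E 6 -> on_hand[A=24 B=26 C=34 D=19 E=58] avail[A=15 B=26 C=34 D=14 E=52] open={R10,R6,R8,R9}
Step 17: reserve R11 B 9 -> on_hand[A=24 B=26 C=34 D=19 E=58] avail[A=15 B=17 C=34 D=14 E=52] open={R10,R11,R6,R8,R9}
Step 18: reserve R12 C 9 -> on_hand[A=24 B=26 C=34 D=19 E=58] avail[A=15 B=17 C=25 D=14 E=52] open={R10,R11,R12,R6,R8,R9}
Step 19: reserve R13 B 6 -> on_hand[A=24 B=26 C=34 D=19 E=58] avail[A=15 B=11 C=25 D=14 E=52] open={R10,R11,R12,R13,R6,R8,R9}
Step 20: commit R10 -> on_hand[A=24 B=26 C=34 D=19 E=52] avail[A=15 B=11 C=25 D=14 E=52] open={R11,R12,R13,R6,R8,R9}
Final available[B] = 11

Answer: 11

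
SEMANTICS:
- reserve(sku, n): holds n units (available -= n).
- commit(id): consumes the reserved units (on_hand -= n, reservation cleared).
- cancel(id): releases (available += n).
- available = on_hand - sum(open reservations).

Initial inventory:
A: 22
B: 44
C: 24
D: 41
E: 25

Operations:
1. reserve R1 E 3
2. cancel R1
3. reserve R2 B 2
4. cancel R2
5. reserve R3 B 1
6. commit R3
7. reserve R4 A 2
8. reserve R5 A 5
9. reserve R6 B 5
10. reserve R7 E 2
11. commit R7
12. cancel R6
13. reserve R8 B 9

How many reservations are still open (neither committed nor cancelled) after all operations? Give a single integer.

Answer: 3

Derivation:
Step 1: reserve R1 E 3 -> on_hand[A=22 B=44 C=24 D=41 E=25] avail[A=22 B=44 C=24 D=41 E=22] open={R1}
Step 2: cancel R1 -> on_hand[A=22 B=44 C=24 D=41 E=25] avail[A=22 B=44 C=24 D=41 E=25] open={}
Step 3: reserve R2 B 2 -> on_hand[A=22 B=44 C=24 D=41 E=25] avail[A=22 B=42 C=24 D=41 E=25] open={R2}
Step 4: cancel R2 -> on_hand[A=22 B=44 C=24 D=41 E=25] avail[A=22 B=44 C=24 D=41 E=25] open={}
Step 5: reserve R3 B 1 -> on_hand[A=22 B=44 C=24 D=41 E=25] avail[A=22 B=43 C=24 D=41 E=25] open={R3}
Step 6: commit R3 -> on_hand[A=22 B=43 C=24 D=41 E=25] avail[A=22 B=43 C=24 D=41 E=25] open={}
Step 7: reserve R4 A 2 -> on_hand[A=22 B=43 C=24 D=41 E=25] avail[A=20 B=43 C=24 D=41 E=25] open={R4}
Step 8: reserve R5 A 5 -> on_hand[A=22 B=43 C=24 D=41 E=25] avail[A=15 B=43 C=24 D=41 E=25] open={R4,R5}
Step 9: reserve R6 B 5 -> on_hand[A=22 B=43 C=24 D=41 E=25] avail[A=15 B=38 C=24 D=41 E=25] open={R4,R5,R6}
Step 10: reserve R7 E 2 -> on_hand[A=22 B=43 C=24 D=41 E=25] avail[A=15 B=38 C=24 D=41 E=23] open={R4,R5,R6,R7}
Step 11: commit R7 -> on_hand[A=22 B=43 C=24 D=41 E=23] avail[A=15 B=38 C=24 D=41 E=23] open={R4,R5,R6}
Step 12: cancel R6 -> on_hand[A=22 B=43 C=24 D=41 E=23] avail[A=15 B=43 C=24 D=41 E=23] open={R4,R5}
Step 13: reserve R8 B 9 -> on_hand[A=22 B=43 C=24 D=41 E=23] avail[A=15 B=34 C=24 D=41 E=23] open={R4,R5,R8}
Open reservations: ['R4', 'R5', 'R8'] -> 3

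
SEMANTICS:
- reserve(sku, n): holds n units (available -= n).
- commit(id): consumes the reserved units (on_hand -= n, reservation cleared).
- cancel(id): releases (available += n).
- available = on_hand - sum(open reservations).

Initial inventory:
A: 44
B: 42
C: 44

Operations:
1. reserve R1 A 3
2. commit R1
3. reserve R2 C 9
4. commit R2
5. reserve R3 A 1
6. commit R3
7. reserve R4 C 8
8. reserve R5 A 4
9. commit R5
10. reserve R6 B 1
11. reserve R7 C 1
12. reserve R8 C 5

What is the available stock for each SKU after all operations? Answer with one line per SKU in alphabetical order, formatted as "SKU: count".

Step 1: reserve R1 A 3 -> on_hand[A=44 B=42 C=44] avail[A=41 B=42 C=44] open={R1}
Step 2: commit R1 -> on_hand[A=41 B=42 C=44] avail[A=41 B=42 C=44] open={}
Step 3: reserve R2 C 9 -> on_hand[A=41 B=42 C=44] avail[A=41 B=42 C=35] open={R2}
Step 4: commit R2 -> on_hand[A=41 B=42 C=35] avail[A=41 B=42 C=35] open={}
Step 5: reserve R3 A 1 -> on_hand[A=41 B=42 C=35] avail[A=40 B=42 C=35] open={R3}
Step 6: commit R3 -> on_hand[A=40 B=42 C=35] avail[A=40 B=42 C=35] open={}
Step 7: reserve R4 C 8 -> on_hand[A=40 B=42 C=35] avail[A=40 B=42 C=27] open={R4}
Step 8: reserve R5 A 4 -> on_hand[A=40 B=42 C=35] avail[A=36 B=42 C=27] open={R4,R5}
Step 9: commit R5 -> on_hand[A=36 B=42 C=35] avail[A=36 B=42 C=27] open={R4}
Step 10: reserve R6 B 1 -> on_hand[A=36 B=42 C=35] avail[A=36 B=41 C=27] open={R4,R6}
Step 11: reserve R7 C 1 -> on_hand[A=36 B=42 C=35] avail[A=36 B=41 C=26] open={R4,R6,R7}
Step 12: reserve R8 C 5 -> on_hand[A=36 B=42 C=35] avail[A=36 B=41 C=21] open={R4,R6,R7,R8}

Answer: A: 36
B: 41
C: 21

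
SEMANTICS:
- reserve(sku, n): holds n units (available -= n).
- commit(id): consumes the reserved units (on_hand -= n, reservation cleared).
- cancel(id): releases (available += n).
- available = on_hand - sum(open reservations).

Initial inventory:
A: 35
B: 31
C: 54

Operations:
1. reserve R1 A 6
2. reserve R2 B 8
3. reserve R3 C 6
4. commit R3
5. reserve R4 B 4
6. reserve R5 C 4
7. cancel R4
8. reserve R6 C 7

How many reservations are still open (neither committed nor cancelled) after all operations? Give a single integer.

Step 1: reserve R1 A 6 -> on_hand[A=35 B=31 C=54] avail[A=29 B=31 C=54] open={R1}
Step 2: reserve R2 B 8 -> on_hand[A=35 B=31 C=54] avail[A=29 B=23 C=54] open={R1,R2}
Step 3: reserve R3 C 6 -> on_hand[A=35 B=31 C=54] avail[A=29 B=23 C=48] open={R1,R2,R3}
Step 4: commit R3 -> on_hand[A=35 B=31 C=48] avail[A=29 B=23 C=48] open={R1,R2}
Step 5: reserve R4 B 4 -> on_hand[A=35 B=31 C=48] avail[A=29 B=19 C=48] open={R1,R2,R4}
Step 6: reserve R5 C 4 -> on_hand[A=35 B=31 C=48] avail[A=29 B=19 C=44] open={R1,R2,R4,R5}
Step 7: cancel R4 -> on_hand[A=35 B=31 C=48] avail[A=29 B=23 C=44] open={R1,R2,R5}
Step 8: reserve R6 C 7 -> on_hand[A=35 B=31 C=48] avail[A=29 B=23 C=37] open={R1,R2,R5,R6}
Open reservations: ['R1', 'R2', 'R5', 'R6'] -> 4

Answer: 4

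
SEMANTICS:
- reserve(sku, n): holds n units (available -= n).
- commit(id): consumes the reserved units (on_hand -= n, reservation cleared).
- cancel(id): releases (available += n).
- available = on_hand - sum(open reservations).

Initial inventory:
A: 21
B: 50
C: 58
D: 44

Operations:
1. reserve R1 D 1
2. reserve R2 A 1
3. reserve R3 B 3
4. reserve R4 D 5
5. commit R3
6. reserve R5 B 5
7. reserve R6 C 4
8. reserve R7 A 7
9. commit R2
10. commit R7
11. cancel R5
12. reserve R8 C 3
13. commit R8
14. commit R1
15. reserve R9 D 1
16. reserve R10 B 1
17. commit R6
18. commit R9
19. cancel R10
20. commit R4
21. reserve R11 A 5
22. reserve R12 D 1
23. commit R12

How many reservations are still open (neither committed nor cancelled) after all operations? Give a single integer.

Step 1: reserve R1 D 1 -> on_hand[A=21 B=50 C=58 D=44] avail[A=21 B=50 C=58 D=43] open={R1}
Step 2: reserve R2 A 1 -> on_hand[A=21 B=50 C=58 D=44] avail[A=20 B=50 C=58 D=43] open={R1,R2}
Step 3: reserve R3 B 3 -> on_hand[A=21 B=50 C=58 D=44] avail[A=20 B=47 C=58 D=43] open={R1,R2,R3}
Step 4: reserve R4 D 5 -> on_hand[A=21 B=50 C=58 D=44] avail[A=20 B=47 C=58 D=38] open={R1,R2,R3,R4}
Step 5: commit R3 -> on_hand[A=21 B=47 C=58 D=44] avail[A=20 B=47 C=58 D=38] open={R1,R2,R4}
Step 6: reserve R5 B 5 -> on_hand[A=21 B=47 C=58 D=44] avail[A=20 B=42 C=58 D=38] open={R1,R2,R4,R5}
Step 7: reserve R6 C 4 -> on_hand[A=21 B=47 C=58 D=44] avail[A=20 B=42 C=54 D=38] open={R1,R2,R4,R5,R6}
Step 8: reserve R7 A 7 -> on_hand[A=21 B=47 C=58 D=44] avail[A=13 B=42 C=54 D=38] open={R1,R2,R4,R5,R6,R7}
Step 9: commit R2 -> on_hand[A=20 B=47 C=58 D=44] avail[A=13 B=42 C=54 D=38] open={R1,R4,R5,R6,R7}
Step 10: commit R7 -> on_hand[A=13 B=47 C=58 D=44] avail[A=13 B=42 C=54 D=38] open={R1,R4,R5,R6}
Step 11: cancel R5 -> on_hand[A=13 B=47 C=58 D=44] avail[A=13 B=47 C=54 D=38] open={R1,R4,R6}
Step 12: reserve R8 C 3 -> on_hand[A=13 B=47 C=58 D=44] avail[A=13 B=47 C=51 D=38] open={R1,R4,R6,R8}
Step 13: commit R8 -> on_hand[A=13 B=47 C=55 D=44] avail[A=13 B=47 C=51 D=38] open={R1,R4,R6}
Step 14: commit R1 -> on_hand[A=13 B=47 C=55 D=43] avail[A=13 B=47 C=51 D=38] open={R4,R6}
Step 15: reserve R9 D 1 -> on_hand[A=13 B=47 C=55 D=43] avail[A=13 B=47 C=51 D=37] open={R4,R6,R9}
Step 16: reserve R10 B 1 -> on_hand[A=13 B=47 C=55 D=43] avail[A=13 B=46 C=51 D=37] open={R10,R4,R6,R9}
Step 17: commit R6 -> on_hand[A=13 B=47 C=51 D=43] avail[A=13 B=46 C=51 D=37] open={R10,R4,R9}
Step 18: commit R9 -> on_hand[A=13 B=47 C=51 D=42] avail[A=13 B=46 C=51 D=37] open={R10,R4}
Step 19: cancel R10 -> on_hand[A=13 B=47 C=51 D=42] avail[A=13 B=47 C=51 D=37] open={R4}
Step 20: commit R4 -> on_hand[A=13 B=47 C=51 D=37] avail[A=13 B=47 C=51 D=37] open={}
Step 21: reserve R11 A 5 -> on_hand[A=13 B=47 C=51 D=37] avail[A=8 B=47 C=51 D=37] open={R11}
Step 22: reserve R12 D 1 -> on_hand[A=13 B=47 C=51 D=37] avail[A=8 B=47 C=51 D=36] open={R11,R12}
Step 23: commit R12 -> on_hand[A=13 B=47 C=51 D=36] avail[A=8 B=47 C=51 D=36] open={R11}
Open reservations: ['R11'] -> 1

Answer: 1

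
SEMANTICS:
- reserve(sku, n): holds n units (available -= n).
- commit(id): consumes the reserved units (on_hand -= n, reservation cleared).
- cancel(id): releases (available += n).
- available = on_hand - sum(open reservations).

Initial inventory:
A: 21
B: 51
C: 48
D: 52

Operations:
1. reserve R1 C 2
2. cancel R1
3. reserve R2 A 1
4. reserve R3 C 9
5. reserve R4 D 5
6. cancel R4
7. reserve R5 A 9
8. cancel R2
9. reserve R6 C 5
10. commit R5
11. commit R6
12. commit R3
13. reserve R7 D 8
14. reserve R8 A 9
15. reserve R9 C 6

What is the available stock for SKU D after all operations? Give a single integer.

Step 1: reserve R1 C 2 -> on_hand[A=21 B=51 C=48 D=52] avail[A=21 B=51 C=46 D=52] open={R1}
Step 2: cancel R1 -> on_hand[A=21 B=51 C=48 D=52] avail[A=21 B=51 C=48 D=52] open={}
Step 3: reserve R2 A 1 -> on_hand[A=21 B=51 C=48 D=52] avail[A=20 B=51 C=48 D=52] open={R2}
Step 4: reserve R3 C 9 -> on_hand[A=21 B=51 C=48 D=52] avail[A=20 B=51 C=39 D=52] open={R2,R3}
Step 5: reserve R4 D 5 -> on_hand[A=21 B=51 C=48 D=52] avail[A=20 B=51 C=39 D=47] open={R2,R3,R4}
Step 6: cancel R4 -> on_hand[A=21 B=51 C=48 D=52] avail[A=20 B=51 C=39 D=52] open={R2,R3}
Step 7: reserve R5 A 9 -> on_hand[A=21 B=51 C=48 D=52] avail[A=11 B=51 C=39 D=52] open={R2,R3,R5}
Step 8: cancel R2 -> on_hand[A=21 B=51 C=48 D=52] avail[A=12 B=51 C=39 D=52] open={R3,R5}
Step 9: reserve R6 C 5 -> on_hand[A=21 B=51 C=48 D=52] avail[A=12 B=51 C=34 D=52] open={R3,R5,R6}
Step 10: commit R5 -> on_hand[A=12 B=51 C=48 D=52] avail[A=12 B=51 C=34 D=52] open={R3,R6}
Step 11: commit R6 -> on_hand[A=12 B=51 C=43 D=52] avail[A=12 B=51 C=34 D=52] open={R3}
Step 12: commit R3 -> on_hand[A=12 B=51 C=34 D=52] avail[A=12 B=51 C=34 D=52] open={}
Step 13: reserve R7 D 8 -> on_hand[A=12 B=51 C=34 D=52] avail[A=12 B=51 C=34 D=44] open={R7}
Step 14: reserve R8 A 9 -> on_hand[A=12 B=51 C=34 D=52] avail[A=3 B=51 C=34 D=44] open={R7,R8}
Step 15: reserve R9 C 6 -> on_hand[A=12 B=51 C=34 D=52] avail[A=3 B=51 C=28 D=44] open={R7,R8,R9}
Final available[D] = 44

Answer: 44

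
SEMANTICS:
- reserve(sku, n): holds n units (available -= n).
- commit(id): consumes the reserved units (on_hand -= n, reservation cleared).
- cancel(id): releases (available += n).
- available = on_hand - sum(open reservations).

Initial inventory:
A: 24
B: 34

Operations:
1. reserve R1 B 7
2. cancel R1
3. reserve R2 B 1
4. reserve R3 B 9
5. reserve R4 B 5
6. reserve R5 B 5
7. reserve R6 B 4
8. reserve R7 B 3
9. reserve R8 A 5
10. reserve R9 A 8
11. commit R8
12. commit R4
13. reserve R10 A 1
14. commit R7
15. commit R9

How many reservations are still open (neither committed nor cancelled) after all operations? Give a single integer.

Step 1: reserve R1 B 7 -> on_hand[A=24 B=34] avail[A=24 B=27] open={R1}
Step 2: cancel R1 -> on_hand[A=24 B=34] avail[A=24 B=34] open={}
Step 3: reserve R2 B 1 -> on_hand[A=24 B=34] avail[A=24 B=33] open={R2}
Step 4: reserve R3 B 9 -> on_hand[A=24 B=34] avail[A=24 B=24] open={R2,R3}
Step 5: reserve R4 B 5 -> on_hand[A=24 B=34] avail[A=24 B=19] open={R2,R3,R4}
Step 6: reserve R5 B 5 -> on_hand[A=24 B=34] avail[A=24 B=14] open={R2,R3,R4,R5}
Step 7: reserve R6 B 4 -> on_hand[A=24 B=34] avail[A=24 B=10] open={R2,R3,R4,R5,R6}
Step 8: reserve R7 B 3 -> on_hand[A=24 B=34] avail[A=24 B=7] open={R2,R3,R4,R5,R6,R7}
Step 9: reserve R8 A 5 -> on_hand[A=24 B=34] avail[A=19 B=7] open={R2,R3,R4,R5,R6,R7,R8}
Step 10: reserve R9 A 8 -> on_hand[A=24 B=34] avail[A=11 B=7] open={R2,R3,R4,R5,R6,R7,R8,R9}
Step 11: commit R8 -> on_hand[A=19 B=34] avail[A=11 B=7] open={R2,R3,R4,R5,R6,R7,R9}
Step 12: commit R4 -> on_hand[A=19 B=29] avail[A=11 B=7] open={R2,R3,R5,R6,R7,R9}
Step 13: reserve R10 A 1 -> on_hand[A=19 B=29] avail[A=10 B=7] open={R10,R2,R3,R5,R6,R7,R9}
Step 14: commit R7 -> on_hand[A=19 B=26] avail[A=10 B=7] open={R10,R2,R3,R5,R6,R9}
Step 15: commit R9 -> on_hand[A=11 B=26] avail[A=10 B=7] open={R10,R2,R3,R5,R6}
Open reservations: ['R10', 'R2', 'R3', 'R5', 'R6'] -> 5

Answer: 5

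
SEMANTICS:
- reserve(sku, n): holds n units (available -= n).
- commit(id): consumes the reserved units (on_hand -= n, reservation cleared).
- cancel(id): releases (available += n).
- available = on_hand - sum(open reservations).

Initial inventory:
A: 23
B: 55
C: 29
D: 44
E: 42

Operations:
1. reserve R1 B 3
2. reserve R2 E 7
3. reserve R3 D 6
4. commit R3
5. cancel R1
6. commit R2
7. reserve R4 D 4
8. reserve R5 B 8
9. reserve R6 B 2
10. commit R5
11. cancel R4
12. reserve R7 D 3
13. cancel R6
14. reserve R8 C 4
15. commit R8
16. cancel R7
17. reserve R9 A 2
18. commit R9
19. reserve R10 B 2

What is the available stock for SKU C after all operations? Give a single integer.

Answer: 25

Derivation:
Step 1: reserve R1 B 3 -> on_hand[A=23 B=55 C=29 D=44 E=42] avail[A=23 B=52 C=29 D=44 E=42] open={R1}
Step 2: reserve R2 E 7 -> on_hand[A=23 B=55 C=29 D=44 E=42] avail[A=23 B=52 C=29 D=44 E=35] open={R1,R2}
Step 3: reserve R3 D 6 -> on_hand[A=23 B=55 C=29 D=44 E=42] avail[A=23 B=52 C=29 D=38 E=35] open={R1,R2,R3}
Step 4: commit R3 -> on_hand[A=23 B=55 C=29 D=38 E=42] avail[A=23 B=52 C=29 D=38 E=35] open={R1,R2}
Step 5: cancel R1 -> on_hand[A=23 B=55 C=29 D=38 E=42] avail[A=23 B=55 C=29 D=38 E=35] open={R2}
Step 6: commit R2 -> on_hand[A=23 B=55 C=29 D=38 E=35] avail[A=23 B=55 C=29 D=38 E=35] open={}
Step 7: reserve R4 D 4 -> on_hand[A=23 B=55 C=29 D=38 E=35] avail[A=23 B=55 C=29 D=34 E=35] open={R4}
Step 8: reserve R5 B 8 -> on_hand[A=23 B=55 C=29 D=38 E=35] avail[A=23 B=47 C=29 D=34 E=35] open={R4,R5}
Step 9: reserve R6 B 2 -> on_hand[A=23 B=55 C=29 D=38 E=35] avail[A=23 B=45 C=29 D=34 E=35] open={R4,R5,R6}
Step 10: commit R5 -> on_hand[A=23 B=47 C=29 D=38 E=35] avail[A=23 B=45 C=29 D=34 E=35] open={R4,R6}
Step 11: cancel R4 -> on_hand[A=23 B=47 C=29 D=38 E=35] avail[A=23 B=45 C=29 D=38 E=35] open={R6}
Step 12: reserve R7 D 3 -> on_hand[A=23 B=47 C=29 D=38 E=35] avail[A=23 B=45 C=29 D=35 E=35] open={R6,R7}
Step 13: cancel R6 -> on_hand[A=23 B=47 C=29 D=38 E=35] avail[A=23 B=47 C=29 D=35 E=35] open={R7}
Step 14: reserve R8 C 4 -> on_hand[A=23 B=47 C=29 D=38 E=35] avail[A=23 B=47 C=25 D=35 E=35] open={R7,R8}
Step 15: commit R8 -> on_hand[A=23 B=47 C=25 D=38 E=35] avail[A=23 B=47 C=25 D=35 E=35] open={R7}
Step 16: cancel R7 -> on_hand[A=23 B=47 C=25 D=38 E=35] avail[A=23 B=47 C=25 D=38 E=35] open={}
Step 17: reserve R9 A 2 -> on_hand[A=23 B=47 C=25 D=38 E=35] avail[A=21 B=47 C=25 D=38 E=35] open={R9}
Step 18: commit R9 -> on_hand[A=21 B=47 C=25 D=38 E=35] avail[A=21 B=47 C=25 D=38 E=35] open={}
Step 19: reserve R10 B 2 -> on_hand[A=21 B=47 C=25 D=38 E=35] avail[A=21 B=45 C=25 D=38 E=35] open={R10}
Final available[C] = 25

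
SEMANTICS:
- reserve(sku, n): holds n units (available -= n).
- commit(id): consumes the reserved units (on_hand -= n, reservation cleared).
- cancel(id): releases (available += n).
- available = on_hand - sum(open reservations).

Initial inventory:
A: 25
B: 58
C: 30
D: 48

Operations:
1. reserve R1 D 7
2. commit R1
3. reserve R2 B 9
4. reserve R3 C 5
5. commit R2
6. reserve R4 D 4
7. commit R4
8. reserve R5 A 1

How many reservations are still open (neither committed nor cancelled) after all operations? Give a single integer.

Answer: 2

Derivation:
Step 1: reserve R1 D 7 -> on_hand[A=25 B=58 C=30 D=48] avail[A=25 B=58 C=30 D=41] open={R1}
Step 2: commit R1 -> on_hand[A=25 B=58 C=30 D=41] avail[A=25 B=58 C=30 D=41] open={}
Step 3: reserve R2 B 9 -> on_hand[A=25 B=58 C=30 D=41] avail[A=25 B=49 C=30 D=41] open={R2}
Step 4: reserve R3 C 5 -> on_hand[A=25 B=58 C=30 D=41] avail[A=25 B=49 C=25 D=41] open={R2,R3}
Step 5: commit R2 -> on_hand[A=25 B=49 C=30 D=41] avail[A=25 B=49 C=25 D=41] open={R3}
Step 6: reserve R4 D 4 -> on_hand[A=25 B=49 C=30 D=41] avail[A=25 B=49 C=25 D=37] open={R3,R4}
Step 7: commit R4 -> on_hand[A=25 B=49 C=30 D=37] avail[A=25 B=49 C=25 D=37] open={R3}
Step 8: reserve R5 A 1 -> on_hand[A=25 B=49 C=30 D=37] avail[A=24 B=49 C=25 D=37] open={R3,R5}
Open reservations: ['R3', 'R5'] -> 2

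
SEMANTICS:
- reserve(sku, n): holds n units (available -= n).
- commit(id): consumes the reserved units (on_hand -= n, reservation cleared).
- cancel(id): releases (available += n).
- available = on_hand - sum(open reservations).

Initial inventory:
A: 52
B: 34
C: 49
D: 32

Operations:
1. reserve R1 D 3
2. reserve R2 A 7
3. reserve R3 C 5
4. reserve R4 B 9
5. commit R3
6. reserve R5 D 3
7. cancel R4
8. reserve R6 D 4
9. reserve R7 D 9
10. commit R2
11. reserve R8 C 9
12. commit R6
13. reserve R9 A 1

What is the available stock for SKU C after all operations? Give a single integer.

Answer: 35

Derivation:
Step 1: reserve R1 D 3 -> on_hand[A=52 B=34 C=49 D=32] avail[A=52 B=34 C=49 D=29] open={R1}
Step 2: reserve R2 A 7 -> on_hand[A=52 B=34 C=49 D=32] avail[A=45 B=34 C=49 D=29] open={R1,R2}
Step 3: reserve R3 C 5 -> on_hand[A=52 B=34 C=49 D=32] avail[A=45 B=34 C=44 D=29] open={R1,R2,R3}
Step 4: reserve R4 B 9 -> on_hand[A=52 B=34 C=49 D=32] avail[A=45 B=25 C=44 D=29] open={R1,R2,R3,R4}
Step 5: commit R3 -> on_hand[A=52 B=34 C=44 D=32] avail[A=45 B=25 C=44 D=29] open={R1,R2,R4}
Step 6: reserve R5 D 3 -> on_hand[A=52 B=34 C=44 D=32] avail[A=45 B=25 C=44 D=26] open={R1,R2,R4,R5}
Step 7: cancel R4 -> on_hand[A=52 B=34 C=44 D=32] avail[A=45 B=34 C=44 D=26] open={R1,R2,R5}
Step 8: reserve R6 D 4 -> on_hand[A=52 B=34 C=44 D=32] avail[A=45 B=34 C=44 D=22] open={R1,R2,R5,R6}
Step 9: reserve R7 D 9 -> on_hand[A=52 B=34 C=44 D=32] avail[A=45 B=34 C=44 D=13] open={R1,R2,R5,R6,R7}
Step 10: commit R2 -> on_hand[A=45 B=34 C=44 D=32] avail[A=45 B=34 C=44 D=13] open={R1,R5,R6,R7}
Step 11: reserve R8 C 9 -> on_hand[A=45 B=34 C=44 D=32] avail[A=45 B=34 C=35 D=13] open={R1,R5,R6,R7,R8}
Step 12: commit R6 -> on_hand[A=45 B=34 C=44 D=28] avail[A=45 B=34 C=35 D=13] open={R1,R5,R7,R8}
Step 13: reserve R9 A 1 -> on_hand[A=45 B=34 C=44 D=28] avail[A=44 B=34 C=35 D=13] open={R1,R5,R7,R8,R9}
Final available[C] = 35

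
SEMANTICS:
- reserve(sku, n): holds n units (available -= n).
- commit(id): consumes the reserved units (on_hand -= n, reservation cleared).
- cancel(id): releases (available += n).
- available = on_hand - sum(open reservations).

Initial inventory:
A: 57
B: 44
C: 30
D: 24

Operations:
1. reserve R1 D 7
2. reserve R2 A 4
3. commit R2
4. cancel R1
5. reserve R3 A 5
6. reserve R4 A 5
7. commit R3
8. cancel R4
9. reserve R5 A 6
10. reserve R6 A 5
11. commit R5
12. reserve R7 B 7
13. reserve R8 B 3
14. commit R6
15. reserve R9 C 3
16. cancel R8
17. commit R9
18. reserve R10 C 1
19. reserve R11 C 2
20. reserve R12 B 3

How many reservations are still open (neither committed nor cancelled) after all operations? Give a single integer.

Step 1: reserve R1 D 7 -> on_hand[A=57 B=44 C=30 D=24] avail[A=57 B=44 C=30 D=17] open={R1}
Step 2: reserve R2 A 4 -> on_hand[A=57 B=44 C=30 D=24] avail[A=53 B=44 C=30 D=17] open={R1,R2}
Step 3: commit R2 -> on_hand[A=53 B=44 C=30 D=24] avail[A=53 B=44 C=30 D=17] open={R1}
Step 4: cancel R1 -> on_hand[A=53 B=44 C=30 D=24] avail[A=53 B=44 C=30 D=24] open={}
Step 5: reserve R3 A 5 -> on_hand[A=53 B=44 C=30 D=24] avail[A=48 B=44 C=30 D=24] open={R3}
Step 6: reserve R4 A 5 -> on_hand[A=53 B=44 C=30 D=24] avail[A=43 B=44 C=30 D=24] open={R3,R4}
Step 7: commit R3 -> on_hand[A=48 B=44 C=30 D=24] avail[A=43 B=44 C=30 D=24] open={R4}
Step 8: cancel R4 -> on_hand[A=48 B=44 C=30 D=24] avail[A=48 B=44 C=30 D=24] open={}
Step 9: reserve R5 A 6 -> on_hand[A=48 B=44 C=30 D=24] avail[A=42 B=44 C=30 D=24] open={R5}
Step 10: reserve R6 A 5 -> on_hand[A=48 B=44 C=30 D=24] avail[A=37 B=44 C=30 D=24] open={R5,R6}
Step 11: commit R5 -> on_hand[A=42 B=44 C=30 D=24] avail[A=37 B=44 C=30 D=24] open={R6}
Step 12: reserve R7 B 7 -> on_hand[A=42 B=44 C=30 D=24] avail[A=37 B=37 C=30 D=24] open={R6,R7}
Step 13: reserve R8 B 3 -> on_hand[A=42 B=44 C=30 D=24] avail[A=37 B=34 C=30 D=24] open={R6,R7,R8}
Step 14: commit R6 -> on_hand[A=37 B=44 C=30 D=24] avail[A=37 B=34 C=30 D=24] open={R7,R8}
Step 15: reserve R9 C 3 -> on_hand[A=37 B=44 C=30 D=24] avail[A=37 B=34 C=27 D=24] open={R7,R8,R9}
Step 16: cancel R8 -> on_hand[A=37 B=44 C=30 D=24] avail[A=37 B=37 C=27 D=24] open={R7,R9}
Step 17: commit R9 -> on_hand[A=37 B=44 C=27 D=24] avail[A=37 B=37 C=27 D=24] open={R7}
Step 18: reserve R10 C 1 -> on_hand[A=37 B=44 C=27 D=24] avail[A=37 B=37 C=26 D=24] open={R10,R7}
Step 19: reserve R11 C 2 -> on_hand[A=37 B=44 C=27 D=24] avail[A=37 B=37 C=24 D=24] open={R10,R11,R7}
Step 20: reserve R12 B 3 -> on_hand[A=37 B=44 C=27 D=24] avail[A=37 B=34 C=24 D=24] open={R10,R11,R12,R7}
Open reservations: ['R10', 'R11', 'R12', 'R7'] -> 4

Answer: 4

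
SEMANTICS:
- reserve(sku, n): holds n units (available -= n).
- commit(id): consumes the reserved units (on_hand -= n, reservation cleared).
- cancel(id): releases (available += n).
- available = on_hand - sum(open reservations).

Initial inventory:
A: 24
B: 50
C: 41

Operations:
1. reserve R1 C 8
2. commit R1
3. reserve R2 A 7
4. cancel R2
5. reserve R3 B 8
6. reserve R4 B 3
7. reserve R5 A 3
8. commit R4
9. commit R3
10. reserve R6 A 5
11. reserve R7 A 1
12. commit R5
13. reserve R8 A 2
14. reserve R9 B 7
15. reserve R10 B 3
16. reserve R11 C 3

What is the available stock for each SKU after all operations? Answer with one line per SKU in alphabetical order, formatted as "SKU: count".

Step 1: reserve R1 C 8 -> on_hand[A=24 B=50 C=41] avail[A=24 B=50 C=33] open={R1}
Step 2: commit R1 -> on_hand[A=24 B=50 C=33] avail[A=24 B=50 C=33] open={}
Step 3: reserve R2 A 7 -> on_hand[A=24 B=50 C=33] avail[A=17 B=50 C=33] open={R2}
Step 4: cancel R2 -> on_hand[A=24 B=50 C=33] avail[A=24 B=50 C=33] open={}
Step 5: reserve R3 B 8 -> on_hand[A=24 B=50 C=33] avail[A=24 B=42 C=33] open={R3}
Step 6: reserve R4 B 3 -> on_hand[A=24 B=50 C=33] avail[A=24 B=39 C=33] open={R3,R4}
Step 7: reserve R5 A 3 -> on_hand[A=24 B=50 C=33] avail[A=21 B=39 C=33] open={R3,R4,R5}
Step 8: commit R4 -> on_hand[A=24 B=47 C=33] avail[A=21 B=39 C=33] open={R3,R5}
Step 9: commit R3 -> on_hand[A=24 B=39 C=33] avail[A=21 B=39 C=33] open={R5}
Step 10: reserve R6 A 5 -> on_hand[A=24 B=39 C=33] avail[A=16 B=39 C=33] open={R5,R6}
Step 11: reserve R7 A 1 -> on_hand[A=24 B=39 C=33] avail[A=15 B=39 C=33] open={R5,R6,R7}
Step 12: commit R5 -> on_hand[A=21 B=39 C=33] avail[A=15 B=39 C=33] open={R6,R7}
Step 13: reserve R8 A 2 -> on_hand[A=21 B=39 C=33] avail[A=13 B=39 C=33] open={R6,R7,R8}
Step 14: reserve R9 B 7 -> on_hand[A=21 B=39 C=33] avail[A=13 B=32 C=33] open={R6,R7,R8,R9}
Step 15: reserve R10 B 3 -> on_hand[A=21 B=39 C=33] avail[A=13 B=29 C=33] open={R10,R6,R7,R8,R9}
Step 16: reserve R11 C 3 -> on_hand[A=21 B=39 C=33] avail[A=13 B=29 C=30] open={R10,R11,R6,R7,R8,R9}

Answer: A: 13
B: 29
C: 30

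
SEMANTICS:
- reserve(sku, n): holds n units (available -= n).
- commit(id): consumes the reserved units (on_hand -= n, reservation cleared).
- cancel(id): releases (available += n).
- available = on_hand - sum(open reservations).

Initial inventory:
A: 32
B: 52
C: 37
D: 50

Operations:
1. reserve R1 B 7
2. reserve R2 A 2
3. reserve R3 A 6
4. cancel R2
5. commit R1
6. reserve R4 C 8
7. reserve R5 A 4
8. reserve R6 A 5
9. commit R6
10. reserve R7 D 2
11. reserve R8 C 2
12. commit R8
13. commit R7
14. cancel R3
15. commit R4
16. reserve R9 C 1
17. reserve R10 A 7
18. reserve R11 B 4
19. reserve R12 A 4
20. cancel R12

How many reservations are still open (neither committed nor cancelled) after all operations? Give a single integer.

Answer: 4

Derivation:
Step 1: reserve R1 B 7 -> on_hand[A=32 B=52 C=37 D=50] avail[A=32 B=45 C=37 D=50] open={R1}
Step 2: reserve R2 A 2 -> on_hand[A=32 B=52 C=37 D=50] avail[A=30 B=45 C=37 D=50] open={R1,R2}
Step 3: reserve R3 A 6 -> on_hand[A=32 B=52 C=37 D=50] avail[A=24 B=45 C=37 D=50] open={R1,R2,R3}
Step 4: cancel R2 -> on_hand[A=32 B=52 C=37 D=50] avail[A=26 B=45 C=37 D=50] open={R1,R3}
Step 5: commit R1 -> on_hand[A=32 B=45 C=37 D=50] avail[A=26 B=45 C=37 D=50] open={R3}
Step 6: reserve R4 C 8 -> on_hand[A=32 B=45 C=37 D=50] avail[A=26 B=45 C=29 D=50] open={R3,R4}
Step 7: reserve R5 A 4 -> on_hand[A=32 B=45 C=37 D=50] avail[A=22 B=45 C=29 D=50] open={R3,R4,R5}
Step 8: reserve R6 A 5 -> on_hand[A=32 B=45 C=37 D=50] avail[A=17 B=45 C=29 D=50] open={R3,R4,R5,R6}
Step 9: commit R6 -> on_hand[A=27 B=45 C=37 D=50] avail[A=17 B=45 C=29 D=50] open={R3,R4,R5}
Step 10: reserve R7 D 2 -> on_hand[A=27 B=45 C=37 D=50] avail[A=17 B=45 C=29 D=48] open={R3,R4,R5,R7}
Step 11: reserve R8 C 2 -> on_hand[A=27 B=45 C=37 D=50] avail[A=17 B=45 C=27 D=48] open={R3,R4,R5,R7,R8}
Step 12: commit R8 -> on_hand[A=27 B=45 C=35 D=50] avail[A=17 B=45 C=27 D=48] open={R3,R4,R5,R7}
Step 13: commit R7 -> on_hand[A=27 B=45 C=35 D=48] avail[A=17 B=45 C=27 D=48] open={R3,R4,R5}
Step 14: cancel R3 -> on_hand[A=27 B=45 C=35 D=48] avail[A=23 B=45 C=27 D=48] open={R4,R5}
Step 15: commit R4 -> on_hand[A=27 B=45 C=27 D=48] avail[A=23 B=45 C=27 D=48] open={R5}
Step 16: reserve R9 C 1 -> on_hand[A=27 B=45 C=27 D=48] avail[A=23 B=45 C=26 D=48] open={R5,R9}
Step 17: reserve R10 A 7 -> on_hand[A=27 B=45 C=27 D=48] avail[A=16 B=45 C=26 D=48] open={R10,R5,R9}
Step 18: reserve R11 B 4 -> on_hand[A=27 B=45 C=27 D=48] avail[A=16 B=41 C=26 D=48] open={R10,R11,R5,R9}
Step 19: reserve R12 A 4 -> on_hand[A=27 B=45 C=27 D=48] avail[A=12 B=41 C=26 D=48] open={R10,R11,R12,R5,R9}
Step 20: cancel R12 -> on_hand[A=27 B=45 C=27 D=48] avail[A=16 B=41 C=26 D=48] open={R10,R11,R5,R9}
Open reservations: ['R10', 'R11', 'R5', 'R9'] -> 4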